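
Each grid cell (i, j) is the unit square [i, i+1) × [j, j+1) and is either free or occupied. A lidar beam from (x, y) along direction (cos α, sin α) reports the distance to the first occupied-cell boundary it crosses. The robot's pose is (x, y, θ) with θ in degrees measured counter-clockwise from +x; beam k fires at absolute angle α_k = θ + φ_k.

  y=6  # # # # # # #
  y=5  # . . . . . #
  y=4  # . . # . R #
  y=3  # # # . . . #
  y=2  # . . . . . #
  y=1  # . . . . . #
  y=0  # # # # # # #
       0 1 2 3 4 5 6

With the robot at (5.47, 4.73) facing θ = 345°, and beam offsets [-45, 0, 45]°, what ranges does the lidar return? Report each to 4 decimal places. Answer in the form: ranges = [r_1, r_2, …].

ranges = [1.0600, 0.5487, 0.6120]

beam 1: φ=-45°, α=300°
  d=(0.5000,-0.8660)  start (5,4)  tX=1.0600 tY=0.8429  stride 1/|dx|=2.0000 1/|dy|=1.1547
    cross y-line → (5,3), t=0.8429
    cross x-line → (6,3), t=1.0600 (wall)
  → r_1 = 1.0600
beam 2: φ=0°, α=345°
  d=(0.9659,-0.2588)  start (5,4)  tX=0.5487 tY=2.8205  stride 1/|dx|=1.0353 1/|dy|=3.8637
    cross x-line → (6,4), t=0.5487 (wall)
  → r_2 = 0.5487
beam 3: φ=45°, α=30°
  d=(0.8660,0.5000)  start (5,4)  tX=0.6120 tY=0.5400  stride 1/|dx|=1.1547 1/|dy|=2.0000
    cross y-line → (5,5), t=0.5400
    cross x-line → (6,5), t=0.6120 (wall)
  → r_3 = 0.6120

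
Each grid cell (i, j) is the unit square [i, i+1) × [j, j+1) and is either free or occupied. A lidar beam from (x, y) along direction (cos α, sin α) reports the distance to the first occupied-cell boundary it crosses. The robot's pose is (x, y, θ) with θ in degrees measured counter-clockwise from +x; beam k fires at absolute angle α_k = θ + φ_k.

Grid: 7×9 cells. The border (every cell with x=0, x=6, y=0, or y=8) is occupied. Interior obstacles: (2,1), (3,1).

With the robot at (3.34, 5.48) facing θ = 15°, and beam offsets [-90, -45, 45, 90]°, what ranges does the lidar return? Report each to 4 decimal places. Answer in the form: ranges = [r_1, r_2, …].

ranges = [4.6380, 3.0715, 2.9098, 2.6089]

beam 1: φ=-90°, α=285°
  d=(0.2588,-0.9659)  start (3,5)  tX=2.5500 tY=0.4969  stride 1/|dx|=3.8637 1/|dy|=1.0353
    cross y-line → (3,4), t=0.4969
    cross y-line → (3,3), t=1.5322
    cross x-line → (4,3), t=2.5500
    cross y-line → (4,2), t=2.5675
    cross y-line → (4,1), t=3.6028
    cross y-line → (4,0), t=4.6380 (wall)
  → r_1 = 4.6380
beam 2: φ=-45°, α=330°
  d=(0.8660,-0.5000)  start (3,5)  tX=0.7621 tY=0.9600  stride 1/|dx|=1.1547 1/|dy|=2.0000
    cross x-line → (4,5), t=0.7621
    cross y-line → (4,4), t=0.9600
    cross x-line → (5,4), t=1.9168
    cross y-line → (5,3), t=2.9600
    cross x-line → (6,3), t=3.0715 (wall)
  → r_2 = 3.0715
beam 3: φ=45°, α=60°
  d=(0.5000,0.8660)  start (3,5)  tX=1.3200 tY=0.6004  stride 1/|dx|=2.0000 1/|dy|=1.1547
    cross y-line → (3,6), t=0.6004
    cross x-line → (4,6), t=1.3200
    cross y-line → (4,7), t=1.7551
    cross y-line → (4,8), t=2.9098 (wall)
  → r_3 = 2.9098
beam 4: φ=90°, α=105°
  d=(-0.2588,0.9659)  start (3,5)  tX=1.3137 tY=0.5383  stride 1/|dx|=3.8637 1/|dy|=1.0353
    cross y-line → (3,6), t=0.5383
    cross x-line → (2,6), t=1.3137
    cross y-line → (2,7), t=1.5736
    cross y-line → (2,8), t=2.6089 (wall)
  → r_4 = 2.6089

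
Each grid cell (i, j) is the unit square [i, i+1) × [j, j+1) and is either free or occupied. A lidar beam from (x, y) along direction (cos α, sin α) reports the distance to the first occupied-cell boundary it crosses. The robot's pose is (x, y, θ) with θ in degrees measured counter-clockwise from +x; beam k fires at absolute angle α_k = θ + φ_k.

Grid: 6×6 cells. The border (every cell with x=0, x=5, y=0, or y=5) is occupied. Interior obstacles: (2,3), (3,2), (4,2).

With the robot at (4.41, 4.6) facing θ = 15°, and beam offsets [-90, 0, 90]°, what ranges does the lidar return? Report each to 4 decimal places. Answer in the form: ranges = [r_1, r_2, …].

beam 1: φ=-90°, α=285°
  d=(0.2588,-0.9659)  start (4,4)  tX=2.2796 tY=0.6212  stride 1/|dx|=3.8637 1/|dy|=1.0353
    cross y-line → (4,3), t=0.6212
    cross y-line → (4,2), t=1.6564 (wall)
  → r_1 = 1.6564
beam 2: φ=0°, α=15°
  d=(0.9659,0.2588)  start (4,4)  tX=0.6108 tY=1.5455  stride 1/|dx|=1.0353 1/|dy|=3.8637
    cross x-line → (5,4), t=0.6108 (wall)
  → r_2 = 0.6108
beam 3: φ=90°, α=105°
  d=(-0.2588,0.9659)  start (4,4)  tX=1.5841 tY=0.4141  stride 1/|dx|=3.8637 1/|dy|=1.0353
    cross y-line → (4,5), t=0.4141 (wall)
  → r_3 = 0.4141

ranges = [1.6564, 0.6108, 0.4141]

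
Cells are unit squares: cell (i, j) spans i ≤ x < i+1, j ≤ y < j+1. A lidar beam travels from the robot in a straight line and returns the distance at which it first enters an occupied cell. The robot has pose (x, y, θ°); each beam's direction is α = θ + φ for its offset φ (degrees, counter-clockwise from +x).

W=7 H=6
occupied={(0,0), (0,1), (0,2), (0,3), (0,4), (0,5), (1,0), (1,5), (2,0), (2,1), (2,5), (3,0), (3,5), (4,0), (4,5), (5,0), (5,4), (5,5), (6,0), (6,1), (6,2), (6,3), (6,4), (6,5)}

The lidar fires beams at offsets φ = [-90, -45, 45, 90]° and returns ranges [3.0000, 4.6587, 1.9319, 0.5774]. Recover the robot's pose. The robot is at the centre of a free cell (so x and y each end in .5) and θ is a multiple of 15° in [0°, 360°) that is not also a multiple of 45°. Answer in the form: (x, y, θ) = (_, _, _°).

The pose lattice has 18·16 = 288 candidates. Test each by forward raycasting.
  (3.5, 1.5, 300°): beam 1 = 0.5774 ≠ 3.0000 ✗
  (2.5, 3.5, 150°): beam 1 = 1.7321 ≠ 3.0000 ✗
  (1.5, 3.5, 330°): beam 1 = 1.0000 ≠ 3.0000 ✗
  …
  (5.5, 3.5, 240°): r_1=3.0000, r_2=4.6587, r_3=1.9319, r_4=0.5774 — all match ✓
Only this pose fits every beam.

(x, y, θ) = (5.5, 3.5, 240°)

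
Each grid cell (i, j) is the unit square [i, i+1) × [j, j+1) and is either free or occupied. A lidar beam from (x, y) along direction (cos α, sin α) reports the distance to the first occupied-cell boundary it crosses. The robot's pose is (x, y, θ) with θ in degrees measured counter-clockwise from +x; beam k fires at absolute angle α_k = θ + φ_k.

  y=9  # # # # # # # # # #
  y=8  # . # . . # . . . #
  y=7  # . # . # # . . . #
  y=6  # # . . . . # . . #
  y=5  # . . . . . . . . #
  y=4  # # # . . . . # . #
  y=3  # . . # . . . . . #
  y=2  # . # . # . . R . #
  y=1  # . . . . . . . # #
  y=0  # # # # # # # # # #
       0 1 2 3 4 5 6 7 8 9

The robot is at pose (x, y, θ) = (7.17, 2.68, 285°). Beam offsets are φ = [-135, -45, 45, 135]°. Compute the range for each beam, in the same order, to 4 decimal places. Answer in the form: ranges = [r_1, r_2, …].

beam 1: φ=-135°, α=150°
  dir = (cos 150°, sin 150°) = (-0.8660, 0.5000); from cell (7,2)
  next x-line at t=0.1963, next y-line at t=0.6400; Δt_x=1.1547, Δt_y=2.0000
    x: enter (6,2) at t=0.1963
    y: enter (6,3) at t=0.6400
    x: enter (5,3) at t=1.3510
    x: enter (4,3) at t=2.5057
    y: enter (4,4) at t=2.6400
    x: enter (3,4) at t=3.6604
    y: enter (3,5) at t=4.6400
    x: enter (2,5) at t=4.8151
    x: enter (1,5) at t=5.9698
    y: enter (1,6) at t=6.6400 ← occupied
  → r_1 = 6.6400
beam 2: φ=-45°, α=240°
  dir = (cos 240°, sin 240°) = (-0.5000, -0.8660); from cell (7,2)
  next x-line at t=0.3400, next y-line at t=0.7852; Δt_x=2.0000, Δt_y=1.1547
    x: enter (6,2) at t=0.3400
    y: enter (6,1) at t=0.7852
    y: enter (6,0) at t=1.9399 ← occupied
  → r_2 = 1.9399
beam 3: φ=45°, α=330°
  dir = (cos 330°, sin 330°) = (0.8660, -0.5000); from cell (7,2)
  next x-line at t=0.9584, next y-line at t=1.3600; Δt_x=1.1547, Δt_y=2.0000
    x: enter (8,2) at t=0.9584
    y: enter (8,1) at t=1.3600 ← occupied
  → r_3 = 1.3600
beam 4: φ=135°, α=60°
  dir = (cos 60°, sin 60°) = (0.5000, 0.8660); from cell (7,2)
  next x-line at t=1.6600, next y-line at t=0.3695; Δt_x=2.0000, Δt_y=1.1547
    y: enter (7,3) at t=0.3695
    y: enter (7,4) at t=1.5242 ← occupied
  → r_4 = 1.5242

ranges = [6.6400, 1.9399, 1.3600, 1.5242]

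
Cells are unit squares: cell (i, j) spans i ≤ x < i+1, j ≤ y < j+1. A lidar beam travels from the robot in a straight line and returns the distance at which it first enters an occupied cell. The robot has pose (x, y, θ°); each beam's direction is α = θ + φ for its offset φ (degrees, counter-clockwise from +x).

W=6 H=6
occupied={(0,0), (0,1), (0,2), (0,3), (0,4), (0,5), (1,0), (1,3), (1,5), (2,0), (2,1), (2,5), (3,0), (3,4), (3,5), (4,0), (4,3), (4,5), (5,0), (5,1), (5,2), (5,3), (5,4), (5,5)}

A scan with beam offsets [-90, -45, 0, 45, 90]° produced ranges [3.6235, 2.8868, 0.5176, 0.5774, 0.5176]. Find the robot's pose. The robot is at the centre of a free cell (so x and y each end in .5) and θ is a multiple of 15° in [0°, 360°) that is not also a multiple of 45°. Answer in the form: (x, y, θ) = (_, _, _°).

Enumerate (i+0.5, j+0.5, θ) over the 12 free cells and 16 admissible headings. For each, cast all 5 beams and compare to the given ranges.
  (2.5, 3.5, 195°): beam 1 = 1.5529 ≠ 3.6235 ✗
  (2.5, 4.5, 150°): beam 1 = 0.5774 ≠ 3.6235 ✗
  (4.5, 1.5, 300°): beam 1 = 1.0000 ≠ 3.6235 ✗
  (4.5, 1.5, 105°): beam 1 = 0.5176 ≠ 3.6235 ✗
  …
  (1.5, 2.5, 75°): r_1=3.6235, r_2=2.8868, r_3=0.5176, r_4=0.5774, r_5=0.5176 — all match ✓
No second candidate reproduces the full scan.

(x, y, θ) = (1.5, 2.5, 75°)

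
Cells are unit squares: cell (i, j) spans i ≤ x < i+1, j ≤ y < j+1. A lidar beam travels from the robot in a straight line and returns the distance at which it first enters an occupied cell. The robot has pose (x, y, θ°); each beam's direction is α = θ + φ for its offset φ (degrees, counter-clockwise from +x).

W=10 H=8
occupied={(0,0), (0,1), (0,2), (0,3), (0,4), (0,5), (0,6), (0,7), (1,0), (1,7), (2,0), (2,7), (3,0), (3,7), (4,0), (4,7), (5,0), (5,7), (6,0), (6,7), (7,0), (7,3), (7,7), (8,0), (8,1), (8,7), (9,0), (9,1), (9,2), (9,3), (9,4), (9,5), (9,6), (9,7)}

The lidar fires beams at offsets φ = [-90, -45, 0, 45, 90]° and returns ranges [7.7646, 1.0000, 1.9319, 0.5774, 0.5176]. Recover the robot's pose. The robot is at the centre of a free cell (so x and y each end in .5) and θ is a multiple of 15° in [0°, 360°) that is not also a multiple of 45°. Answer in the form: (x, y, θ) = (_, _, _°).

(x, y, θ) = (8.5, 4.5, 285°)

The pose lattice has 46·16 = 736 candidates. Test each by forward raycasting.
  (4.5, 4.5, 345°): beam 1 = 3.6235 ≠ 7.7646 ✗
  (3.5, 2.5, 30°): beam 1 = 1.7321 ≠ 7.7646 ✗
  (2.5, 2.5, 285°): beam 1 = 1.5529 ≠ 7.7646 ✗
  (3.5, 1.5, 345°): beam 1 = 0.5176 ≠ 7.7646 ✗
  …
  (8.5, 4.5, 285°): r_1=7.7646, r_2=1.0000, r_3=1.9319, r_4=0.5774, r_5=0.5176 — all match ✓
Only this pose fits every beam.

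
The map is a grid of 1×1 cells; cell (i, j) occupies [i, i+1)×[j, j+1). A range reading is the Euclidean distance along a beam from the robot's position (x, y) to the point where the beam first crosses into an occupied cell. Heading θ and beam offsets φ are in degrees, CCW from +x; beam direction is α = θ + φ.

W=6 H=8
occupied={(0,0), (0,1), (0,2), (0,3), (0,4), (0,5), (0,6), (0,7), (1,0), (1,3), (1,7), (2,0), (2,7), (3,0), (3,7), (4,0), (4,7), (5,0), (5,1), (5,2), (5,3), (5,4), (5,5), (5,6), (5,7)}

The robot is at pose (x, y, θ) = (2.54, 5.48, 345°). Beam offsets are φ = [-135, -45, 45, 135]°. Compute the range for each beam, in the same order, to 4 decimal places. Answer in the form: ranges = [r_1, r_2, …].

beam 1: φ=-135°, α=210°
  cosα=-0.8660 sinα=-0.5000 | (2,5) | tMaxX 0.6235 tMaxY 0.9600 | tΔX 1.1547 tΔY 2.0000
    t=0.6235 [x] (1,5)
    t=0.9600 [y] (1,4)
    t=1.7782 [x] (0,4) — stop
  → r_1 = 1.7782
beam 2: φ=-45°, α=300°
  cosα=0.5000 sinα=-0.8660 | (2,5) | tMaxX 0.9200 tMaxY 0.5543 | tΔX 2.0000 tΔY 1.1547
    t=0.5543 [y] (2,4)
    t=0.9200 [x] (3,4)
    t=1.7090 [y] (3,3)
    t=2.8637 [y] (3,2)
    t=2.9200 [x] (4,2)
    t=4.0184 [y] (4,1)
    t=4.9200 [x] (5,1) — stop
  → r_2 = 4.9200
beam 3: φ=45°, α=30°
  cosα=0.8660 sinα=0.5000 | (2,5) | tMaxX 0.5312 tMaxY 1.0400 | tΔX 1.1547 tΔY 2.0000
    t=0.5312 [x] (3,5)
    t=1.0400 [y] (3,6)
    t=1.6859 [x] (4,6)
    t=2.8406 [x] (5,6) — stop
  → r_3 = 2.8406
beam 4: φ=135°, α=120°
  cosα=-0.5000 sinα=0.8660 | (2,5) | tMaxX 1.0800 tMaxY 0.6004 | tΔX 2.0000 tΔY 1.1547
    t=0.6004 [y] (2,6)
    t=1.0800 [x] (1,6)
    t=1.7551 [y] (1,7) — stop
  → r_4 = 1.7551

ranges = [1.7782, 4.9200, 2.8406, 1.7551]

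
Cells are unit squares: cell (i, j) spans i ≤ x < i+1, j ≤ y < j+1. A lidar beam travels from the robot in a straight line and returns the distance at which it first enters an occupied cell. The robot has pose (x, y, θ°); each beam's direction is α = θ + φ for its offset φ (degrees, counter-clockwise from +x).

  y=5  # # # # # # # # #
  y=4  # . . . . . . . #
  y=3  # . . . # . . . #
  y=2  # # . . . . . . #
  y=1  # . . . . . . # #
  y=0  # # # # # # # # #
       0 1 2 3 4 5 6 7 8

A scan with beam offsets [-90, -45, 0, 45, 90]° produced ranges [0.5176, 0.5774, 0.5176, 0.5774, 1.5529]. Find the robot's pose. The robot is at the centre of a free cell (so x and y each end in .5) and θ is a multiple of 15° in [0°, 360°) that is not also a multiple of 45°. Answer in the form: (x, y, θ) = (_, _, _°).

(x, y, θ) = (1.5, 4.5, 165°)

Candidates: 25 free-cell centres × 16 headings = 400 poses. Raycast each; keep the one whose scan matches to 4 dp.
  (7.5, 3.5, 75°): beam 3 = 1.5529 ≠ 0.5176 ✗
  (3.5, 3.5, 165°): beam 1 = 1.5529 ≠ 0.5176 ✗
  (4.5, 2.5, 255°): beam 1 = 3.6235 ≠ 0.5176 ✗
  (6.5, 3.5, 60°): beam 1 = 1.7321 ≠ 0.5176 ✗
  …
  (1.5, 4.5, 165°): r_1=0.5176, r_2=0.5774, r_3=0.5176, r_4=0.5774, r_5=1.5529 — all match ✓
Unique over the lattice → pose = (1.5, 4.5, 165°).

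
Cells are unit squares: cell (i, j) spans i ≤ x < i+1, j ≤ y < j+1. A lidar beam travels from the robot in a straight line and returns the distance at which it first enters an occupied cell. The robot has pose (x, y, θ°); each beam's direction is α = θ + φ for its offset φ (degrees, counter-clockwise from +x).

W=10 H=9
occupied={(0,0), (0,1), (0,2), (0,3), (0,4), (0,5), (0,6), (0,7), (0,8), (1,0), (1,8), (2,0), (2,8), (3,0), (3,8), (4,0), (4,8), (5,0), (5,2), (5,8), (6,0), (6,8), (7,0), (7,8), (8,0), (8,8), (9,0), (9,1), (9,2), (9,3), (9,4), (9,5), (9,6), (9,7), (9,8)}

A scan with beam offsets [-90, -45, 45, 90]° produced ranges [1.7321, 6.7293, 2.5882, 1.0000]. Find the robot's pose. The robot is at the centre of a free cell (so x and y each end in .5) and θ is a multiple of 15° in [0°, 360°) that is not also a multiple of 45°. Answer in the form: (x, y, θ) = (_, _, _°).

(x, y, θ) = (3.5, 1.5, 120°)

Candidates: 55 free-cell centres × 16 headings = 880 poses. Raycast each; keep the one whose scan matches to 4 dp.
  (7.5, 2.5, 330°): beam 2 = 1.5529 ≠ 6.7293 ✗
  (1.5, 2.5, 150°): beam 1 = 6.3509 ≠ 1.7321 ✗
  (1.5, 5.5, 330°): beam 1 = 1.0000 ≠ 1.7321 ✗
  (6.5, 6.5, 165°): beam 1 = 1.5529 ≠ 1.7321 ✗
  …
  (3.5, 1.5, 120°): r_1=1.7321, r_2=6.7293, r_3=2.5882, r_4=1.0000 — all match ✓
No second candidate reproduces the full scan.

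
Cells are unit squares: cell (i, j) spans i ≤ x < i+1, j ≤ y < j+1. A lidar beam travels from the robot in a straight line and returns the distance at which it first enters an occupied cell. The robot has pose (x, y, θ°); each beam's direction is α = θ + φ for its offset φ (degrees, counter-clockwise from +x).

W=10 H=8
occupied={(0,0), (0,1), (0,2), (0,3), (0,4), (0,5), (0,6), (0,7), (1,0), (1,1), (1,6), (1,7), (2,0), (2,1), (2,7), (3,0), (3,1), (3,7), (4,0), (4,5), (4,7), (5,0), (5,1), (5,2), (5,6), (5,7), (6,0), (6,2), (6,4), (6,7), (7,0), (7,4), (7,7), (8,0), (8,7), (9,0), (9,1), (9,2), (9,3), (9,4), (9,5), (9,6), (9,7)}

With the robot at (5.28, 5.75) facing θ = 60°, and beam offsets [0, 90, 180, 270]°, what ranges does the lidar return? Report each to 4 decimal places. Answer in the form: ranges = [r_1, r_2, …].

ranges = [0.2887, 0.3233, 0.5600, 1.5000]

beam 1: φ=0°, α=60°
  d=(0.5000,0.8660)  start (5,5)  tX=1.4400 tY=0.2887  stride 1/|dx|=2.0000 1/|dy|=1.1547
    cross y-line → (5,6), t=0.2887 (wall)
  → r_1 = 0.2887
beam 2: φ=90°, α=150°
  d=(-0.8660,0.5000)  start (5,5)  tX=0.3233 tY=0.5000  stride 1/|dx|=1.1547 1/|dy|=2.0000
    cross x-line → (4,5), t=0.3233 (wall)
  → r_2 = 0.3233
beam 3: φ=180°, α=240°
  d=(-0.5000,-0.8660)  start (5,5)  tX=0.5600 tY=0.8660  stride 1/|dx|=2.0000 1/|dy|=1.1547
    cross x-line → (4,5), t=0.5600 (wall)
  → r_3 = 0.5600
beam 4: φ=270°, α=330°
  d=(0.8660,-0.5000)  start (5,5)  tX=0.8314 tY=1.5000  stride 1/|dx|=1.1547 1/|dy|=2.0000
    cross x-line → (6,5), t=0.8314
    cross y-line → (6,4), t=1.5000 (wall)
  → r_4 = 1.5000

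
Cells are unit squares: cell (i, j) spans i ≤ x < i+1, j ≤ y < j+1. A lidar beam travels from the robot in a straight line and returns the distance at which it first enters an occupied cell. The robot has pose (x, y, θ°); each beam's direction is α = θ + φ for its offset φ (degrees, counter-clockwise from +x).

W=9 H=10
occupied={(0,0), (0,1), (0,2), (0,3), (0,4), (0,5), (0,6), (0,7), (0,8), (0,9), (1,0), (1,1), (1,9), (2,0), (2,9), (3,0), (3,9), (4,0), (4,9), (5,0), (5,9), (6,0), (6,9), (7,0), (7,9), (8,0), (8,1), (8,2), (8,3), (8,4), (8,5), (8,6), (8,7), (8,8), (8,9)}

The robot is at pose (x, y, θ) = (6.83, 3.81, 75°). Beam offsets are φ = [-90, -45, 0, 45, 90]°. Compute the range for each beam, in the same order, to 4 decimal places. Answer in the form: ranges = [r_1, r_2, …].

ranges = [1.2113, 1.3510, 4.5205, 5.9929, 6.0357]

beam 1: φ=-90°, α=345°
  direction (0.9659, -0.2588); cell (6,3); t to first gridline: x 0.1760, y 3.1296 (then +1.0353 / +3.8637)
    (7,3) via x @ 0.1760
    (8,3) via x @ 1.2113  # hit
  → r_1 = 1.2113
beam 2: φ=-45°, α=30°
  direction (0.8660, 0.5000); cell (6,3); t to first gridline: x 0.1963, y 0.3800 (then +1.1547 / +2.0000)
    (7,3) via x @ 0.1963
    (7,4) via y @ 0.3800
    (8,4) via x @ 1.3510  # hit
  → r_2 = 1.3510
beam 3: φ=0°, α=75°
  direction (0.2588, 0.9659); cell (6,3); t to first gridline: x 0.6568, y 0.1967 (then +3.8637 / +1.0353)
    (6,4) via y @ 0.1967
    (7,4) via x @ 0.6568
    (7,5) via y @ 1.2320
    (7,6) via y @ 2.2673
    (7,7) via y @ 3.3025
    (7,8) via y @ 4.3378
    (8,8) via x @ 4.5205  # hit
  → r_3 = 4.5205
beam 4: φ=45°, α=120°
  direction (-0.5000, 0.8660); cell (6,3); t to first gridline: x 1.6600, y 0.2194 (then +2.0000 / +1.1547)
    (6,4) via y @ 0.2194
    (6,5) via y @ 1.3741
    (5,5) via x @ 1.6600
    (5,6) via y @ 2.5288
    (4,6) via x @ 3.6600
    (4,7) via y @ 3.6835
    (4,8) via y @ 4.8382
    (3,8) via x @ 5.6600
    (3,9) via y @ 5.9929  # hit
  → r_4 = 5.9929
beam 5: φ=90°, α=165°
  direction (-0.9659, 0.2588); cell (6,3); t to first gridline: x 0.8593, y 0.7341 (then +1.0353 / +3.8637)
    (6,4) via y @ 0.7341
    (5,4) via x @ 0.8593
    (4,4) via x @ 1.8946
    (3,4) via x @ 2.9298
    (2,4) via x @ 3.9651
    (2,5) via y @ 4.5978
    (1,5) via x @ 5.0004
    (0,5) via x @ 6.0357  # hit
  → r_5 = 6.0357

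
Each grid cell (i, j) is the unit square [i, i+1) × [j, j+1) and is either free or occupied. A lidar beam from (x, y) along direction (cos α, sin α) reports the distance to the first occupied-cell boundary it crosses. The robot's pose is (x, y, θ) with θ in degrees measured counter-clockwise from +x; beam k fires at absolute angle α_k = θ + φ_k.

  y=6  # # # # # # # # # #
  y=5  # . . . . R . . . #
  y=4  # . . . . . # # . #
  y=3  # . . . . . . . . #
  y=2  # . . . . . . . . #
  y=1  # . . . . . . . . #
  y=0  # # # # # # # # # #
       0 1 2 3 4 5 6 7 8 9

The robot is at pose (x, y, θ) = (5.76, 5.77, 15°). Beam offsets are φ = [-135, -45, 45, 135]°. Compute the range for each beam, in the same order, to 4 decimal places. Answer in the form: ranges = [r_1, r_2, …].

ranges = [5.5079, 1.5400, 0.2656, 0.4600]

beam 1: φ=-135°, α=240°
  d=(-0.5000,-0.8660)  start (5,5)  tX=1.5200 tY=0.8891  stride 1/|dx|=2.0000 1/|dy|=1.1547
    cross y-line → (5,4), t=0.8891
    cross x-line → (4,4), t=1.5200
    cross y-line → (4,3), t=2.0438
    cross y-line → (4,2), t=3.1985
    cross x-line → (3,2), t=3.5200
    cross y-line → (3,1), t=4.3532
    cross y-line → (3,0), t=5.5079 (wall)
  → r_1 = 5.5079
beam 2: φ=-45°, α=330°
  d=(0.8660,-0.5000)  start (5,5)  tX=0.2771 tY=1.5400  stride 1/|dx|=1.1547 1/|dy|=2.0000
    cross x-line → (6,5), t=0.2771
    cross x-line → (7,5), t=1.4318
    cross y-line → (7,4), t=1.5400 (wall)
  → r_2 = 1.5400
beam 3: φ=45°, α=60°
  d=(0.5000,0.8660)  start (5,5)  tX=0.4800 tY=0.2656  stride 1/|dx|=2.0000 1/|dy|=1.1547
    cross y-line → (5,6), t=0.2656 (wall)
  → r_3 = 0.2656
beam 4: φ=135°, α=150°
  d=(-0.8660,0.5000)  start (5,5)  tX=0.8776 tY=0.4600  stride 1/|dx|=1.1547 1/|dy|=2.0000
    cross y-line → (5,6), t=0.4600 (wall)
  → r_4 = 0.4600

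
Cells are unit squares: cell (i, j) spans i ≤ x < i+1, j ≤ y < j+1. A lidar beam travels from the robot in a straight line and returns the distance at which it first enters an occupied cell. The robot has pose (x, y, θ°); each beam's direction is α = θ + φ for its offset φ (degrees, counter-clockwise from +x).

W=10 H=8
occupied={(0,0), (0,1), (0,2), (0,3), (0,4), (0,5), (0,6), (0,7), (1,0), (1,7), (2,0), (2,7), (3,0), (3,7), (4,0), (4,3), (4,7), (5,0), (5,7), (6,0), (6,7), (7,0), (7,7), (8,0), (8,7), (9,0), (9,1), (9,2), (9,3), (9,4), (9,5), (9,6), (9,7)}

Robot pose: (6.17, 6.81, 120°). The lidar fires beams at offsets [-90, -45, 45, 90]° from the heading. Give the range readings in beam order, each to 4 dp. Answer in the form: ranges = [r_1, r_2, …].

ranges = [0.3800, 0.1967, 0.7341, 5.9698]

beam 1: φ=-90°, α=30°
  cosα=0.8660 sinα=0.5000 | (6,6) | tMaxX 0.9584 tMaxY 0.3800 | tΔX 1.1547 tΔY 2.0000
    t=0.3800 [y] (6,7) — stop
  → r_1 = 0.3800
beam 2: φ=-45°, α=75°
  cosα=0.2588 sinα=0.9659 | (6,6) | tMaxX 3.2069 tMaxY 0.1967 | tΔX 3.8637 tΔY 1.0353
    t=0.1967 [y] (6,7) — stop
  → r_2 = 0.1967
beam 3: φ=45°, α=165°
  cosα=-0.9659 sinα=0.2588 | (6,6) | tMaxX 0.1760 tMaxY 0.7341 | tΔX 1.0353 tΔY 3.8637
    t=0.1760 [x] (5,6)
    t=0.7341 [y] (5,7) — stop
  → r_3 = 0.7341
beam 4: φ=90°, α=210°
  cosα=-0.8660 sinα=-0.5000 | (6,6) | tMaxX 0.1963 tMaxY 1.6200 | tΔX 1.1547 tΔY 2.0000
    t=0.1963 [x] (5,6)
    t=1.3510 [x] (4,6)
    t=1.6200 [y] (4,5)
    t=2.5057 [x] (3,5)
    t=3.6200 [y] (3,4)
    t=3.6604 [x] (2,4)
    t=4.8151 [x] (1,4)
    t=5.6200 [y] (1,3)
    t=5.9698 [x] (0,3) — stop
  → r_4 = 5.9698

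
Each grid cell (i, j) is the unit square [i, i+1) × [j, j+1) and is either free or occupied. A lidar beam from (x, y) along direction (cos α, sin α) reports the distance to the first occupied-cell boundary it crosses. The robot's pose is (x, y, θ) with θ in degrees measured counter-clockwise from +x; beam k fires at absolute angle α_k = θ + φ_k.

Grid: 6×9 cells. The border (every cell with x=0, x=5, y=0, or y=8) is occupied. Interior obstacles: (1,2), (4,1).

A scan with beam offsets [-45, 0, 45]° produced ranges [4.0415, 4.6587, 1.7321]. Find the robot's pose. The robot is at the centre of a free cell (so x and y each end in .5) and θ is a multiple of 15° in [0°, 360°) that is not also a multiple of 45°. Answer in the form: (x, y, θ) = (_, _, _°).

The pose lattice has 26·16 = 416 candidates. Test each by forward raycasting.
  (1.5, 1.5, 330°): beam 1 = 0.5176 ≠ 4.0415 ✗
  (2.5, 2.5, 165°): beam 1 = 3.0000 ≠ 4.0415 ✗
  (2.5, 4.5, 300°): beam 1 = 1.9319 ≠ 4.0415 ✗
  (4.5, 6.5, 120°): beam 1 = 1.5529 ≠ 4.0415 ✗
  (3.5, 4.5, 300°): beam 1 = 3.6235 ≠ 4.0415 ✗
  …
  (3.5, 6.5, 285°): r_1=4.0415, r_2=4.6587, r_3=1.7321 — all match ✓
No second candidate reproduces the full scan.

(x, y, θ) = (3.5, 6.5, 285°)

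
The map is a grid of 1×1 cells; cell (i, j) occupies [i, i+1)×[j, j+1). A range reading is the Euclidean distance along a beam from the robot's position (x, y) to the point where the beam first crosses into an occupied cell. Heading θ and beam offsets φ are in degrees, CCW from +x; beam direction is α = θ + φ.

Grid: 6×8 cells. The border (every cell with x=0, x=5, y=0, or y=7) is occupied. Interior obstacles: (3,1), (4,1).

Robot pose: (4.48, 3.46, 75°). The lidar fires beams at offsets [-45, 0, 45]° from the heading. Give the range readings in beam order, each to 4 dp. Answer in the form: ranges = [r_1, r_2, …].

beam 1: φ=-45°, α=30°
  cosα=0.8660 sinα=0.5000 | (4,3) | tMaxX 0.6004 tMaxY 1.0800 | tΔX 1.1547 tΔY 2.0000
    t=0.6004 [x] (5,3) — stop
  → r_1 = 0.6004
beam 2: φ=0°, α=75°
  cosα=0.2588 sinα=0.9659 | (4,3) | tMaxX 2.0091 tMaxY 0.5590 | tΔX 3.8637 tΔY 1.0353
    t=0.5590 [y] (4,4)
    t=1.5943 [y] (4,5)
    t=2.0091 [x] (5,5) — stop
  → r_2 = 2.0091
beam 3: φ=45°, α=120°
  cosα=-0.5000 sinα=0.8660 | (4,3) | tMaxX 0.9600 tMaxY 0.6235 | tΔX 2.0000 tΔY 1.1547
    t=0.6235 [y] (4,4)
    t=0.9600 [x] (3,4)
    t=1.7782 [y] (3,5)
    t=2.9329 [y] (3,6)
    t=2.9600 [x] (2,6)
    t=4.0876 [y] (2,7) — stop
  → r_3 = 4.0876

ranges = [0.6004, 2.0091, 4.0876]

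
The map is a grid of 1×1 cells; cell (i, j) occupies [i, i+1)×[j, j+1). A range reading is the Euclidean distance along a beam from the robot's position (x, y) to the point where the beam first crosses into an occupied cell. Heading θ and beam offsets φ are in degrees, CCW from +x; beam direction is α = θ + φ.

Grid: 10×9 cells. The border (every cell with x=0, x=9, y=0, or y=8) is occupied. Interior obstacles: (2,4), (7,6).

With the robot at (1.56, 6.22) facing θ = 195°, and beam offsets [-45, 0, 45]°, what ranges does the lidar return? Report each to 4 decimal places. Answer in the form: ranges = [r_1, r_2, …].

ranges = [0.6466, 0.5798, 1.1200]

beam 1: φ=-45°, α=150°
  dir = (cos 150°, sin 150°) = (-0.8660, 0.5000); from cell (1,6)
  next x-line at t=0.6466, next y-line at t=1.5600; Δt_x=1.1547, Δt_y=2.0000
    x: enter (0,6) at t=0.6466 ← occupied
  → r_1 = 0.6466
beam 2: φ=0°, α=195°
  dir = (cos 195°, sin 195°) = (-0.9659, -0.2588); from cell (1,6)
  next x-line at t=0.5798, next y-line at t=0.8500; Δt_x=1.0353, Δt_y=3.8637
    x: enter (0,6) at t=0.5798 ← occupied
  → r_2 = 0.5798
beam 3: φ=45°, α=240°
  dir = (cos 240°, sin 240°) = (-0.5000, -0.8660); from cell (1,6)
  next x-line at t=1.1200, next y-line at t=0.2540; Δt_x=2.0000, Δt_y=1.1547
    y: enter (1,5) at t=0.2540
    x: enter (0,5) at t=1.1200 ← occupied
  → r_3 = 1.1200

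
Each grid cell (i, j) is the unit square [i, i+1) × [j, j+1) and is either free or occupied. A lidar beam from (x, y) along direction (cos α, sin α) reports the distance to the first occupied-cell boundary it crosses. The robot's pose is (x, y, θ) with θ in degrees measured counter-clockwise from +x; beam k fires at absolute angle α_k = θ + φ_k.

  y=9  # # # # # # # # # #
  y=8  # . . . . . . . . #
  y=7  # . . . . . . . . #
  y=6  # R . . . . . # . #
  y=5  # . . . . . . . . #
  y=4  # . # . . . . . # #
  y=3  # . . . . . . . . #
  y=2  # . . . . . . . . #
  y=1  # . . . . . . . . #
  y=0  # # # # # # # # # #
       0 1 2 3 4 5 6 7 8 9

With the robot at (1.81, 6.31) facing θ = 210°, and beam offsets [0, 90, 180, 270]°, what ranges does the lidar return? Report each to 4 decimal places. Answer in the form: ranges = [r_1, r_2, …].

beam 1: φ=0°, α=210°
  cosα=-0.8660 sinα=-0.5000 | (1,6) | tMaxX 0.9353 tMaxY 0.6200 | tΔX 1.1547 tΔY 2.0000
    t=0.6200 [y] (1,5)
    t=0.9353 [x] (0,5) — stop
  → r_1 = 0.9353
beam 2: φ=90°, α=300°
  cosα=0.5000 sinα=-0.8660 | (1,6) | tMaxX 0.3800 tMaxY 0.3580 | tΔX 2.0000 tΔY 1.1547
    t=0.3580 [y] (1,5)
    t=0.3800 [x] (2,5)
    t=1.5127 [y] (2,4) — stop
  → r_2 = 1.5127
beam 3: φ=180°, α=30°
  cosα=0.8660 sinα=0.5000 | (1,6) | tMaxX 0.2194 tMaxY 1.3800 | tΔX 1.1547 tΔY 2.0000
    t=0.2194 [x] (2,6)
    t=1.3741 [x] (3,6)
    t=1.3800 [y] (3,7)
    t=2.5288 [x] (4,7)
    t=3.3800 [y] (4,8)
    t=3.6835 [x] (5,8)
    t=4.8382 [x] (6,8)
    t=5.3800 [y] (6,9) — stop
  → r_3 = 5.3800
beam 4: φ=270°, α=120°
  cosα=-0.5000 sinα=0.8660 | (1,6) | tMaxX 1.6200 tMaxY 0.7967 | tΔX 2.0000 tΔY 1.1547
    t=0.7967 [y] (1,7)
    t=1.6200 [x] (0,7) — stop
  → r_4 = 1.6200

ranges = [0.9353, 1.5127, 5.3800, 1.6200]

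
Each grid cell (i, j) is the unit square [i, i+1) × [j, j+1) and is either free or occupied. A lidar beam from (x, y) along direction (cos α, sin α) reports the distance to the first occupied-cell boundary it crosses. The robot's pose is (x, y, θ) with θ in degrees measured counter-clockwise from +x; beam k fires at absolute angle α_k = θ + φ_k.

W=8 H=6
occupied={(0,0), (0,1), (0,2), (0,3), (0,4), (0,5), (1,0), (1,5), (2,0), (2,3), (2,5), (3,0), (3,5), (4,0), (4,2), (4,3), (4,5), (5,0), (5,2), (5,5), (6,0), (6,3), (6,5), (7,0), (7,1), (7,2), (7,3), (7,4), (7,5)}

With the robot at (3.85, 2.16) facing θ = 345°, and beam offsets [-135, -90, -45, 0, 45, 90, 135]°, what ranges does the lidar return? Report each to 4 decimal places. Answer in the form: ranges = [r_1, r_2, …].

beam 1: φ=-135°, α=210°
  direction (-0.8660, -0.5000); cell (3,2); t to first gridline: x 0.9815, y 0.3200 (then +1.1547 / +2.0000)
    (3,1) via y @ 0.3200
    (2,1) via x @ 0.9815
    (1,1) via x @ 2.1362
    (1,0) via y @ 2.3200  # hit
  → r_1 = 2.3200
beam 2: φ=-90°, α=255°
  direction (-0.2588, -0.9659); cell (3,2); t to first gridline: x 3.2841, y 0.1656 (then +3.8637 / +1.0353)
    (3,1) via y @ 0.1656
    (3,0) via y @ 1.2009  # hit
  → r_2 = 1.2009
beam 3: φ=-45°, α=300°
  direction (0.5000, -0.8660); cell (3,2); t to first gridline: x 0.3000, y 0.1848 (then +2.0000 / +1.1547)
    (3,1) via y @ 0.1848
    (4,1) via x @ 0.3000
    (4,0) via y @ 1.3395  # hit
  → r_3 = 1.3395
beam 4: φ=0°, α=345°
  direction (0.9659, -0.2588); cell (3,2); t to first gridline: x 0.1553, y 0.6182 (then +1.0353 / +3.8637)
    (4,2) via x @ 0.1553  # hit
  → r_4 = 0.1553
beam 5: φ=45°, α=30°
  direction (0.8660, 0.5000); cell (3,2); t to first gridline: x 0.1732, y 1.6800 (then +1.1547 / +2.0000)
    (4,2) via x @ 0.1732  # hit
  → r_5 = 0.1732
beam 6: φ=90°, α=75°
  direction (0.2588, 0.9659); cell (3,2); t to first gridline: x 0.5796, y 0.8696 (then +3.8637 / +1.0353)
    (4,2) via x @ 0.5796  # hit
  → r_6 = 0.5796
beam 7: φ=135°, α=120°
  direction (-0.5000, 0.8660); cell (3,2); t to first gridline: x 1.7000, y 0.9699 (then +2.0000 / +1.1547)
    (3,3) via y @ 0.9699
    (2,3) via x @ 1.7000  # hit
  → r_7 = 1.7000

ranges = [2.3200, 1.2009, 1.3395, 0.1553, 0.1732, 0.5796, 1.7000]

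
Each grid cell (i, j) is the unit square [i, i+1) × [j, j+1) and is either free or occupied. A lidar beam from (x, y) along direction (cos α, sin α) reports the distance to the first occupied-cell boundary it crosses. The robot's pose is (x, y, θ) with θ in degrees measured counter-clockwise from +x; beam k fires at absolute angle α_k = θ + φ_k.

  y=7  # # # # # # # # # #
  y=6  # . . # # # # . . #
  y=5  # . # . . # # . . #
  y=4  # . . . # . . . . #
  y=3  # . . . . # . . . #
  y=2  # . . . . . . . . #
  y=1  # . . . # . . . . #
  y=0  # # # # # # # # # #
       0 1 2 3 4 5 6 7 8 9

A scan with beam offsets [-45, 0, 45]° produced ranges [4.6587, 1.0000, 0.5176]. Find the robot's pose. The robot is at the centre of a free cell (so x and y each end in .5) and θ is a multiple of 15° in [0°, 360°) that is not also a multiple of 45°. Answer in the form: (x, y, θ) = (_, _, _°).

Candidates: 38 free-cell centres × 16 headings = 608 poses. Raycast each; keep the one whose scan matches to 4 dp.
  (7.5, 2.5, 105°): beam 1 = 3.0000 ≠ 4.6587 ✗
  (7.5, 5.5, 165°): beam 1 = 1.0000 ≠ 4.6587 ✗
  (7.5, 1.5, 210°): beam 1 = 6.7293 ≠ 4.6587 ✗
  (8.5, 2.5, 285°): beam 1 = 1.7321 ≠ 4.6587 ✗
  …
  (8.5, 5.5, 300°): r_1=4.6587, r_2=1.0000, r_3=0.5176 — all match ✓
Only this pose fits every beam.

(x, y, θ) = (8.5, 5.5, 300°)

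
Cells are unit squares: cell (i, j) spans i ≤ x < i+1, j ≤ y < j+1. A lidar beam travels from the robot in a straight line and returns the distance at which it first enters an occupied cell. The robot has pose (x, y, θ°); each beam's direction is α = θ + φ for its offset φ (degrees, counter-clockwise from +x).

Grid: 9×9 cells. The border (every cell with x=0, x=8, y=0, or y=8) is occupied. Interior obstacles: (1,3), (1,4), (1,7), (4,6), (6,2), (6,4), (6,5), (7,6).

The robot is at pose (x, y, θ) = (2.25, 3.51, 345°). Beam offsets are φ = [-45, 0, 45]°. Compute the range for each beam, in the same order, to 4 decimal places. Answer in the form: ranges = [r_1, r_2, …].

beam 1: φ=-45°, α=300°
  dir = (cos 300°, sin 300°) = (0.5000, -0.8660); from cell (2,3)
  next x-line at t=1.5000, next y-line at t=0.5889; Δt_x=2.0000, Δt_y=1.1547
    y: enter (2,2) at t=0.5889
    x: enter (3,2) at t=1.5000
    y: enter (3,1) at t=1.7436
    y: enter (3,0) at t=2.8983 ← occupied
  → r_1 = 2.8983
beam 2: φ=0°, α=345°
  dir = (cos 345°, sin 345°) = (0.9659, -0.2588); from cell (2,3)
  next x-line at t=0.7765, next y-line at t=1.9705; Δt_x=1.0353, Δt_y=3.8637
    x: enter (3,3) at t=0.7765
    x: enter (4,3) at t=1.8117
    y: enter (4,2) at t=1.9705
    x: enter (5,2) at t=2.8470
    x: enter (6,2) at t=3.8823 ← occupied
  → r_2 = 3.8823
beam 3: φ=45°, α=30°
  dir = (cos 30°, sin 30°) = (0.8660, 0.5000); from cell (2,3)
  next x-line at t=0.8660, next y-line at t=0.9800; Δt_x=1.1547, Δt_y=2.0000
    x: enter (3,3) at t=0.8660
    y: enter (3,4) at t=0.9800
    x: enter (4,4) at t=2.0207
    y: enter (4,5) at t=2.9800
    x: enter (5,5) at t=3.1754
    x: enter (6,5) at t=4.3301 ← occupied
  → r_3 = 4.3301

ranges = [2.8983, 3.8823, 4.3301]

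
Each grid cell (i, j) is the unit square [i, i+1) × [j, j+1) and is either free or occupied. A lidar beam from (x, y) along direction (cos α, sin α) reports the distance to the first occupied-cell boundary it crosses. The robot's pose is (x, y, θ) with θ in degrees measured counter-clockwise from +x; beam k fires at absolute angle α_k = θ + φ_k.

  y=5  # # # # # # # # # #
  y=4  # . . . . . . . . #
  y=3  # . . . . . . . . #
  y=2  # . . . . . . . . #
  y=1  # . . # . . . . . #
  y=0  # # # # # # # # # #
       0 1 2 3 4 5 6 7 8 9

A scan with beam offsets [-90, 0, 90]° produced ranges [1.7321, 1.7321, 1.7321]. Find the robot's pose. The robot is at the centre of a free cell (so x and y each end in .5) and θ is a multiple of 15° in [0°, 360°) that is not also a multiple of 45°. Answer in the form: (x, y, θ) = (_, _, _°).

The pose lattice has 31·16 = 496 candidates. Test each by forward raycasting.
  (7.5, 4.5, 210°): beam 1 = 0.5774 ≠ 1.7321 ✗
  (6.5, 1.5, 240°): beam 1 = 6.3509 ≠ 1.7321 ✗
  (5.5, 1.5, 120°): beam 1 = 4.0415 ≠ 1.7321 ✗
  (1.5, 3.5, 210°): beam 1 = 1.0000 ≠ 1.7321 ✗
  …
  (2.5, 3.5, 210°): r_1=1.7321, r_2=1.7321, r_3=1.7321 — all match ✓
Unique over the lattice → pose = (2.5, 3.5, 210°).

(x, y, θ) = (2.5, 3.5, 210°)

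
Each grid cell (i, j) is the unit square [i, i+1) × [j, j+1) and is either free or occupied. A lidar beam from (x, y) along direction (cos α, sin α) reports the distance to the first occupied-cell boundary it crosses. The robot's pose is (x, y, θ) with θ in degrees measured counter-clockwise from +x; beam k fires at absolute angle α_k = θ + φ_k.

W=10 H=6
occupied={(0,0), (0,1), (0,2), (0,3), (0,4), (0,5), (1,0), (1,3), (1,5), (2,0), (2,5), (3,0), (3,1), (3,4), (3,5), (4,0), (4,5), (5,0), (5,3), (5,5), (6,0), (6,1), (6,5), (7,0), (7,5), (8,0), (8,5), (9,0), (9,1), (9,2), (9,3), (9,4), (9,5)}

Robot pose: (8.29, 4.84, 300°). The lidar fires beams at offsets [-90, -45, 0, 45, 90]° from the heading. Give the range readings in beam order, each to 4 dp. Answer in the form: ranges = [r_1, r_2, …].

beam 1: φ=-90°, α=210°
  d=(-0.8660,-0.5000)  start (8,4)  tX=0.3349 tY=1.6800  stride 1/|dx|=1.1547 1/|dy|=2.0000
    cross x-line → (7,4), t=0.3349
    cross x-line → (6,4), t=1.4896
    cross y-line → (6,3), t=1.6800
    cross x-line → (5,3), t=2.6443 (wall)
  → r_1 = 2.6443
beam 2: φ=-45°, α=255°
  d=(-0.2588,-0.9659)  start (8,4)  tX=1.1205 tY=0.8696  stride 1/|dx|=3.8637 1/|dy|=1.0353
    cross y-line → (8,3), t=0.8696
    cross x-line → (7,3), t=1.1205
    cross y-line → (7,2), t=1.9049
    cross y-line → (7,1), t=2.9402
    cross y-line → (7,0), t=3.9755 (wall)
  → r_2 = 3.9755
beam 3: φ=0°, α=300°
  d=(0.5000,-0.8660)  start (8,4)  tX=1.4200 tY=0.9699  stride 1/|dx|=2.0000 1/|dy|=1.1547
    cross y-line → (8,3), t=0.9699
    cross x-line → (9,3), t=1.4200 (wall)
  → r_3 = 1.4200
beam 4: φ=45°, α=345°
  d=(0.9659,-0.2588)  start (8,4)  tX=0.7350 tY=3.2455  stride 1/|dx|=1.0353 1/|dy|=3.8637
    cross x-line → (9,4), t=0.7350 (wall)
  → r_4 = 0.7350
beam 5: φ=90°, α=30°
  d=(0.8660,0.5000)  start (8,4)  tX=0.8198 tY=0.3200  stride 1/|dx|=1.1547 1/|dy|=2.0000
    cross y-line → (8,5), t=0.3200 (wall)
  → r_5 = 0.3200

ranges = [2.6443, 3.9755, 1.4200, 0.7350, 0.3200]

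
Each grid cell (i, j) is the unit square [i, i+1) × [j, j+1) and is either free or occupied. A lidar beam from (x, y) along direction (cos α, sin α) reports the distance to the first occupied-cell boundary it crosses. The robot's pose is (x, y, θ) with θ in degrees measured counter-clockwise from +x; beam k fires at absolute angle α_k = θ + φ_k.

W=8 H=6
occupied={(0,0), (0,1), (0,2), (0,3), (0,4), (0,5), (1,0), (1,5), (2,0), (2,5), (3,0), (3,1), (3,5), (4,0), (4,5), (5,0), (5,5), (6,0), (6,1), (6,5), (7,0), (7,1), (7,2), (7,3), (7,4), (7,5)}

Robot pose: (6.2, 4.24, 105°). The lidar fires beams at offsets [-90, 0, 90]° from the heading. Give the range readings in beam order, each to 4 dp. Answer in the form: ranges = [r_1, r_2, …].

ranges = [0.8282, 0.7868, 5.3834]

beam 1: φ=-90°, α=15°
  cosα=0.9659 sinα=0.2588 | (6,4) | tMaxX 0.8282 tMaxY 2.9364 | tΔX 1.0353 tΔY 3.8637
    t=0.8282 [x] (7,4) — stop
  → r_1 = 0.8282
beam 2: φ=0°, α=105°
  cosα=-0.2588 sinα=0.9659 | (6,4) | tMaxX 0.7727 tMaxY 0.7868 | tΔX 3.8637 tΔY 1.0353
    t=0.7727 [x] (5,4)
    t=0.7868 [y] (5,5) — stop
  → r_2 = 0.7868
beam 3: φ=90°, α=195°
  cosα=-0.9659 sinα=-0.2588 | (6,4) | tMaxX 0.2071 tMaxY 0.9273 | tΔX 1.0353 tΔY 3.8637
    t=0.2071 [x] (5,4)
    t=0.9273 [y] (5,3)
    t=1.2423 [x] (4,3)
    t=2.2776 [x] (3,3)
    t=3.3129 [x] (2,3)
    t=4.3482 [x] (1,3)
    t=4.7910 [y] (1,2)
    t=5.3834 [x] (0,2) — stop
  → r_3 = 5.3834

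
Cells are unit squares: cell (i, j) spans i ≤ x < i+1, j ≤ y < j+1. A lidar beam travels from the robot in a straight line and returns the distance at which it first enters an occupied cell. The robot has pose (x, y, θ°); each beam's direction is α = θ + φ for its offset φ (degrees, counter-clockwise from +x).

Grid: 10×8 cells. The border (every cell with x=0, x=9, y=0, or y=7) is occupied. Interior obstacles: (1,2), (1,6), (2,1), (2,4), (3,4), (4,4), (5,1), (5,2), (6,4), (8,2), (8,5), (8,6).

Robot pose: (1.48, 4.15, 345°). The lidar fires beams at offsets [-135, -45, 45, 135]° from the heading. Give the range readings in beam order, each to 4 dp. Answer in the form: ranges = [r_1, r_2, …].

beam 1: φ=-135°, α=210°
  dir = (cos 210°, sin 210°) = (-0.8660, -0.5000); from cell (1,4)
  next x-line at t=0.5543, next y-line at t=0.3000; Δt_x=1.1547, Δt_y=2.0000
    y: enter (1,3) at t=0.3000
    x: enter (0,3) at t=0.5543 ← occupied
  → r_1 = 0.5543
beam 2: φ=-45°, α=300°
  dir = (cos 300°, sin 300°) = (0.5000, -0.8660); from cell (1,4)
  next x-line at t=1.0400, next y-line at t=0.1732; Δt_x=2.0000, Δt_y=1.1547
    y: enter (1,3) at t=0.1732
    x: enter (2,3) at t=1.0400
    y: enter (2,2) at t=1.3279
    y: enter (2,1) at t=2.4826 ← occupied
  → r_2 = 2.4826
beam 3: φ=45°, α=30°
  dir = (cos 30°, sin 30°) = (0.8660, 0.5000); from cell (1,4)
  next x-line at t=0.6004, next y-line at t=1.7000; Δt_x=1.1547, Δt_y=2.0000
    x: enter (2,4) at t=0.6004 ← occupied
  → r_3 = 0.6004
beam 4: φ=135°, α=120°
  dir = (cos 120°, sin 120°) = (-0.5000, 0.8660); from cell (1,4)
  next x-line at t=0.9600, next y-line at t=0.9815; Δt_x=2.0000, Δt_y=1.1547
    x: enter (0,4) at t=0.9600 ← occupied
  → r_4 = 0.9600

ranges = [0.5543, 2.4826, 0.6004, 0.9600]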